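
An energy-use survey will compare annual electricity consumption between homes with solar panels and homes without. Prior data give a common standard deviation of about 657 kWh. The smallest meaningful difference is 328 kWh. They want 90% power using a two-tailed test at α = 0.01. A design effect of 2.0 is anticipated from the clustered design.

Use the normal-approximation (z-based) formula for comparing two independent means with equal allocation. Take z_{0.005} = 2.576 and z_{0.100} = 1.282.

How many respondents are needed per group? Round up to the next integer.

n = 239 per group

n = (z_{α/2} + z_β)² · (σ₁² + σ₂²) / δ²
  = (2.576 + 1.282)² · (2·657² = 863298) / 328²
  = 14.8842 · 863298 / 107584
  = 119.44
Design effect: 2.0 × 119.44 = 238.87.
Round up → n = 239 per group.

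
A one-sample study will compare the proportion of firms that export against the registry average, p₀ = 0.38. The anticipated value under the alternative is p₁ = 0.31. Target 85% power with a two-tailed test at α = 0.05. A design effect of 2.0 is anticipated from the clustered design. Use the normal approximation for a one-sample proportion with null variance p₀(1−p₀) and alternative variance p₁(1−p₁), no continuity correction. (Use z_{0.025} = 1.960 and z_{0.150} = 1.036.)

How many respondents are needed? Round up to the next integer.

n = 836

n = [z_{α/2}·√(p₀q₀) + z_β·√(p₁q₁)]² / (p₁ − p₀)²
  = [1.960·√(0.38·0.62) + 1.036·√(0.31·0.69)]² / (-0.07)²
  = [1.960·0.4854 + 1.036·0.4625]² / 0.0049
  = [1.4305]² / 0.0049
  = 417.62
Design effect: 2.0 × 417.62 = 835.24.
Round up → n = 836.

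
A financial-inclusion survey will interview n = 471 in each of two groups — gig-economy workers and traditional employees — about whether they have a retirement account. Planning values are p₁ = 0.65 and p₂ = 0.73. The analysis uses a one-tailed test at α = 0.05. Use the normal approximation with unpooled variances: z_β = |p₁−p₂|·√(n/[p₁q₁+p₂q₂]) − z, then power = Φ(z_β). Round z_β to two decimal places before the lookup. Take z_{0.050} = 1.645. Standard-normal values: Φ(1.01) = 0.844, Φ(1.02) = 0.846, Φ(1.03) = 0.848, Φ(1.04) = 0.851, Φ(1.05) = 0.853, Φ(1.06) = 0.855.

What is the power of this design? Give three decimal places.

Power ≈ 0.846

z_β = |p₁−p₂|·√(n/[p₁q₁+p₂q₂]) − z_α
    = 0.08 · √(471/0.4246) − 1.645
    = 0.08 · 33.3058 − 1.645
    = 2.6645 − 1.645 = 1.0195 → 1.02
Power = Φ(1.02) = 0.846.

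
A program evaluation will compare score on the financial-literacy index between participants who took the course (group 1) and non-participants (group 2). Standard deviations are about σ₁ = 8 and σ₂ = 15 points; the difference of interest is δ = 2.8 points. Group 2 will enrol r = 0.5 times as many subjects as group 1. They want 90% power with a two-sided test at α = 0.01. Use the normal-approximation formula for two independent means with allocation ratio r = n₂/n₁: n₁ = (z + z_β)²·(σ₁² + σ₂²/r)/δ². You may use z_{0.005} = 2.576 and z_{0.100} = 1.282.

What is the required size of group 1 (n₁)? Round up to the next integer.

n₁ = 976

n₁ = (z_{α/2} + z_β)² · (σ₁² + σ₂²/r) / δ²
   = (2.576 + 1.282)² · (8² + 15²/0.5) / 2.8²
   = 14.8842 · (64 + 450) / 7.84
   = 14.8842 · 514 / 7.84
   = 975.82
Round up → n₁ = 976; n₂ = r·n₁ = 0.5 × 976 = 488.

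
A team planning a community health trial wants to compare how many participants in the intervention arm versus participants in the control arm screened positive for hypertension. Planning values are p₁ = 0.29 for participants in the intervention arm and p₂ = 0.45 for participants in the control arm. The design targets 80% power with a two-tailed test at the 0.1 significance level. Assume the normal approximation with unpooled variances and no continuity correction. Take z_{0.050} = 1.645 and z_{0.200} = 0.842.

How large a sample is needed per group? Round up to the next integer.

n = (z_{α/2} + z_β)² · [p₁(1−p₁) + p₂(1−p₂)] / (p₁ − p₂)²
  = (1.645 + 0.842)² · (0.29·0.71 + 0.45·0.55) / (-0.16)²
  = (2.487)² · (0.2059 + 0.2475) / 0.0256
  = 6.1852 · 0.4534 / 0.0256
  = 109.55
Round up → n = 110 per group.

n = 110 per group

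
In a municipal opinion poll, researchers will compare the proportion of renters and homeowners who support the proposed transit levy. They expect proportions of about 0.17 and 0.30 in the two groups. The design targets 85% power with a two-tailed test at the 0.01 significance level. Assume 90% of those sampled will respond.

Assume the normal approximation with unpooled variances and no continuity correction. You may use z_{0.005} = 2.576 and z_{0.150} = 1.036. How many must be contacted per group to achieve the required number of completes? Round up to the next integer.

n = 302 per group

n = (z_{α/2} + z_β)² · [p₁(1−p₁) + p₂(1−p₂)] / (p₁ − p₂)²
  = (2.576 + 1.036)² · (0.17·0.83 + 0.30·0.70) / (-0.13)²
  = (3.612)² · (0.1411 + 0.2100) / 0.0169
  = 13.0465 · 0.3511 / 0.0169
  = 271.04
Adjust for 90% response: 271.04 / 0.90 = 301.16.
Round up → n = 302 per group.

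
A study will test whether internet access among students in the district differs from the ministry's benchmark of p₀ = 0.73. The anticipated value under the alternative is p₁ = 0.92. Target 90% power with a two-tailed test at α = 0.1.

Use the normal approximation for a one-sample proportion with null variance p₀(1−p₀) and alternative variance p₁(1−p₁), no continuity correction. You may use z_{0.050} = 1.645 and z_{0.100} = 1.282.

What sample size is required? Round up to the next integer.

n = 33

n = [z_{α/2}·√(p₀q₀) + z_β·√(p₁q₁)]² / (p₁ − p₀)²
  = [1.645·√(0.73·0.27) + 1.282·√(0.92·0.08)]² / (0.19)²
  = [1.645·0.4440 + 1.282·0.2713]² / 0.0361
  = [1.0781]² / 0.0361
  = 32.20
Round up → n = 33.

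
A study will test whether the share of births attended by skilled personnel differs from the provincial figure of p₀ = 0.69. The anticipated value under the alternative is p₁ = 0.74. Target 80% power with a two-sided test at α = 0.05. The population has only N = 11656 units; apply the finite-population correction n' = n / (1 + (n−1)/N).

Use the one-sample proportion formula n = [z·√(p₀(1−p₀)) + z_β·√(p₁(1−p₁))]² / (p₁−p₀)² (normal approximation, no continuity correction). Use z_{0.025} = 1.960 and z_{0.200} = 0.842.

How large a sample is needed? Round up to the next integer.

n = [z_{α/2}·√(p₀q₀) + z_β·√(p₁q₁)]² / (p₁ − p₀)²
  = [1.960·√(0.69·0.31) + 0.842·√(0.74·0.26)]² / (0.05)²
  = [1.960·0.4625 + 0.842·0.4386]² / 0.0025
  = [1.2758]² / 0.0025
  = 651.08
Finite-population correction (N = 11656): 651.08 / (1 + (651.08 − 1)/11656) = 616.69.
Round up → n = 617.

n = 617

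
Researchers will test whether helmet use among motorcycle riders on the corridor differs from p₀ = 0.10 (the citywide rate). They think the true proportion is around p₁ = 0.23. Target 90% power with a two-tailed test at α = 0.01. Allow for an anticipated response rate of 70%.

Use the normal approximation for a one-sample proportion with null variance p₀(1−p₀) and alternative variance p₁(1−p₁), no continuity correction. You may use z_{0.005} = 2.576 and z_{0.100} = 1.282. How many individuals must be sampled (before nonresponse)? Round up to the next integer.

n = 146

n = [z_{α/2}·√(p₀q₀) + z_β·√(p₁q₁)]² / (p₁ − p₀)²
  = [2.576·√(0.10·0.90) + 1.282·√(0.23·0.77)]² / (0.13)²
  = [2.576·0.3000 + 1.282·0.4208]² / 0.0169
  = [1.3123]² / 0.0169
  = 101.90
Adjust for 70% response: 101.90 / 0.70 = 145.57.
Round up → n = 146.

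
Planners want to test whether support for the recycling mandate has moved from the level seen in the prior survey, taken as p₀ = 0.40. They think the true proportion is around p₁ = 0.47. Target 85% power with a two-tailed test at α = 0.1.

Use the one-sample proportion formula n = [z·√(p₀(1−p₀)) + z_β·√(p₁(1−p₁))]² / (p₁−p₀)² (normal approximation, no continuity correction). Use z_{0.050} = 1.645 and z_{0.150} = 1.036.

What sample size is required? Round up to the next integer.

n = [z_{α/2}·√(p₀q₀) + z_β·√(p₁q₁)]² / (p₁ − p₀)²
  = [1.645·√(0.40·0.60) + 1.036·√(0.47·0.53)]² / (0.07)²
  = [1.645·0.4899 + 1.036·0.4991]² / 0.0049
  = [1.3229]² / 0.0049
  = 357.18
Round up → n = 358.

n = 358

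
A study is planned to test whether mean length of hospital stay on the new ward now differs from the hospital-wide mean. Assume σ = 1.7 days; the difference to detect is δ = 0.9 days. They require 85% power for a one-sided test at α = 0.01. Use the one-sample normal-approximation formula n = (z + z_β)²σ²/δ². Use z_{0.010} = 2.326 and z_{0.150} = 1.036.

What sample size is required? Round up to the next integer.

n = (z_α + z_β)² · σ² / δ²
  = (2.326 + 1.036)² · 1.7² / 0.9²
  = 11.3030 · 2.89 / 0.81
  = 40.33
Round up → n = 41.

n = 41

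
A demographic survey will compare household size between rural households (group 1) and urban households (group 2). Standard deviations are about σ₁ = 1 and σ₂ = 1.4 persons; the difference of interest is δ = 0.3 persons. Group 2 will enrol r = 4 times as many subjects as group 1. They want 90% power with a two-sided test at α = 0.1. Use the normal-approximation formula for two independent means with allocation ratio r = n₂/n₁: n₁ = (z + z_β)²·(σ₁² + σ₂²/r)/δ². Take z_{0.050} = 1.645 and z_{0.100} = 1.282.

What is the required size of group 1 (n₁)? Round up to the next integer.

n₁ = 142

n₁ = (z_{α/2} + z_β)² · (σ₁² + σ₂²/r) / δ²
   = (1.645 + 1.282)² · (1² + 1.4²/4) / 0.3²
   = 8.5673 · (1 + 0.49) / 0.09
   = 8.5673 · 1.49 / 0.09
   = 141.84
Round up → n₁ = 142; n₂ = r·n₁ = 4 × 142 = 568.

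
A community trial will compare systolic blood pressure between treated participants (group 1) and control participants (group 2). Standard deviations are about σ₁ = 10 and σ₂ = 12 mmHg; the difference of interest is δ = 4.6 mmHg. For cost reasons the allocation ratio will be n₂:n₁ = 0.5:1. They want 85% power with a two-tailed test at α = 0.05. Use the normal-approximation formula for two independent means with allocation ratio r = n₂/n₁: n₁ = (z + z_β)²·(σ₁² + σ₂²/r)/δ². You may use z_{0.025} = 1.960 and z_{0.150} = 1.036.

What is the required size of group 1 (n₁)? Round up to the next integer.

n₁ = 165

n₁ = (z_{α/2} + z_β)² · (σ₁² + σ₂²/r) / δ²
   = (1.960 + 1.036)² · (10² + 12²/0.5) / 4.6²
   = 8.9760 · (100 + 288) / 21.16
   = 8.9760 · 388 / 21.16
   = 164.59
Round up → n₁ = 165; n₂ = r·n₁ = 0.5 × 165 = 83.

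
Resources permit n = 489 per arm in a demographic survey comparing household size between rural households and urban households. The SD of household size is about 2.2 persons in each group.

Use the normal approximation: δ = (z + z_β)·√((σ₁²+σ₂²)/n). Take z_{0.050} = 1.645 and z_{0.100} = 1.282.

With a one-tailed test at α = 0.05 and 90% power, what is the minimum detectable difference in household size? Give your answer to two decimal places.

δ = (z_α + z_β) · √((σ₁²+σ₂²)/n)
  = (1.645 + 1.282) · √(9.68/489)
  = 2.927 · √0.0198
  = 2.927 · 0.1407
  = 0.4118

Minimum detectable difference ≈ 0.41 persons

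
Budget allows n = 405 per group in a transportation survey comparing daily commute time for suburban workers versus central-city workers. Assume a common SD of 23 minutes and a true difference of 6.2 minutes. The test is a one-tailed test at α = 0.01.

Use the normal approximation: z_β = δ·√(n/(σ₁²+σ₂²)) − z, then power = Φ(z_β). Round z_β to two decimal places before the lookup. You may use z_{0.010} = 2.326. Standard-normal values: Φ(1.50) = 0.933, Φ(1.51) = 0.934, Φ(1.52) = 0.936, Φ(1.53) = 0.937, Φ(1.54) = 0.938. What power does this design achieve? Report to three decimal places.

Power ≈ 0.934

z_β = δ·√(n/(σ₁²+σ₂²)) − z_α
    = 6.2 · √(405/1058) − 2.326
    = 6.2 · 0.61871 − 2.326
    = 3.8360 − 2.326 = 1.5100 → 1.51
Power = Φ(1.51) = 0.934.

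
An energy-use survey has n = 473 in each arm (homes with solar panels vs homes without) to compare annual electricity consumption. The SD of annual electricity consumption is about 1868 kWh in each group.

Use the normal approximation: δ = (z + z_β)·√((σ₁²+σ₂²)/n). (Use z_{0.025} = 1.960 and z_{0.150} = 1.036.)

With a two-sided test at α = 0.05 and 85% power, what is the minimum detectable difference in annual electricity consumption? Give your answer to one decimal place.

Minimum detectable difference ≈ 363.9 kWh

δ = (z_{α/2} + z_β) · √((σ₁²+σ₂²)/n)
  = (1.960 + 1.036) · √(6978848/473)
  = 2.996 · √14754.4
  = 2.996 · 121.4678
  = 363.9176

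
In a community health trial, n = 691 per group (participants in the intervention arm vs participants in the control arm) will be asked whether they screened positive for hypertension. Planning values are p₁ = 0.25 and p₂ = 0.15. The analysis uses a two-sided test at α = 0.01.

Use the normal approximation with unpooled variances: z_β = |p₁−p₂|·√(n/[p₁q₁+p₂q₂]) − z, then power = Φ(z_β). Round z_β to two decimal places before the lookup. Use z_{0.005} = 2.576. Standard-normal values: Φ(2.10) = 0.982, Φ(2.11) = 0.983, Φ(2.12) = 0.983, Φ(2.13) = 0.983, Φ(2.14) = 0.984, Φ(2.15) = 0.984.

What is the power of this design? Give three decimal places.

z_β = |p₁−p₂|·√(n/[p₁q₁+p₂q₂]) − z_{α/2}
    = 0.10 · √(691/0.3150) − 2.576
    = 0.10 · 46.8364 − 2.576
    = 4.6836 − 2.576 = 2.1076 → 2.11
Power = Φ(2.11) = 0.983.

Power ≈ 0.983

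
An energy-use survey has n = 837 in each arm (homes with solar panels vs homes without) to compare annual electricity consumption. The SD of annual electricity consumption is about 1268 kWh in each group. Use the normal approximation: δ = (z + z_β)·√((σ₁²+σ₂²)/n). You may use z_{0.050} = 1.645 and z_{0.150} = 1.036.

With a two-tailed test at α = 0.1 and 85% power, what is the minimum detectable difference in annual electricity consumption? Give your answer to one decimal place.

δ = (z_{α/2} + z_β) · √((σ₁²+σ₂²)/n)
  = (1.645 + 1.036) · √(3215648/837)
  = 2.681 · √3841.9
  = 2.681 · 61.9828
  = 166.1760

Minimum detectable difference ≈ 166.2 kWh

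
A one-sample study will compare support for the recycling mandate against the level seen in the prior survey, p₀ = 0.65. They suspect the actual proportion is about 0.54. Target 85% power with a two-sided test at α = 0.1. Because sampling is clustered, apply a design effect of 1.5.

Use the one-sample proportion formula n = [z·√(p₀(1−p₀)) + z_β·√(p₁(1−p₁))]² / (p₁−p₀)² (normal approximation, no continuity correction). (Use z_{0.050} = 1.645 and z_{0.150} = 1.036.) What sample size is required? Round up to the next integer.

n = [z_{α/2}·√(p₀q₀) + z_β·√(p₁q₁)]² / (p₁ − p₀)²
  = [1.645·√(0.65·0.35) + 1.036·√(0.54·0.46)]² / (-0.11)²
  = [1.645·0.4770 + 1.036·0.4984]² / 0.0121
  = [1.3010]² / 0.0121
  = 139.87
Design effect: 1.5 × 139.87 = 209.81.
Round up → n = 210.

n = 210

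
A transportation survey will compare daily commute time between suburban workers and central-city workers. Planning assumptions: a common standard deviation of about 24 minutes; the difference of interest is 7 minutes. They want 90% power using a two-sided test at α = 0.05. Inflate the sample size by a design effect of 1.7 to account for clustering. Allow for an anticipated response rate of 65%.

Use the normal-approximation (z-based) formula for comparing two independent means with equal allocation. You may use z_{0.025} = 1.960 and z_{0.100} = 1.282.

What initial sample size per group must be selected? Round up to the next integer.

n = 647 per group

n = (z_{α/2} + z_β)² · (σ₁² + σ₂²) / δ²
  = (1.960 + 1.282)² · (2·24² = 1152) / 7²
  = 10.5106 · 1152 / 49
  = 247.11
Design effect: 1.7 × 247.11 = 420.08.
Adjust for 65% response: 420.08 / 0.65 = 646.28.
Round up → n = 647 per group.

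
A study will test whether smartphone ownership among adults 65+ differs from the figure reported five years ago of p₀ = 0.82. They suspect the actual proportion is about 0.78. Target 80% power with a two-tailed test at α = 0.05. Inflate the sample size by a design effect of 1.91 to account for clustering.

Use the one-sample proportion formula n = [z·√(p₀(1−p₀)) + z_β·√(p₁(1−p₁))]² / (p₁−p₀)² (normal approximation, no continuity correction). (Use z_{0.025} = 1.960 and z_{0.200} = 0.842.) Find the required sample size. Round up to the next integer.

n = [z_{α/2}·√(p₀q₀) + z_β·√(p₁q₁)]² / (p₁ − p₀)²
  = [1.960·√(0.82·0.18) + 0.842·√(0.78·0.22)]² / (-0.04)²
  = [1.960·0.3842 + 0.842·0.4142]² / 0.0016
  = [1.1018]² / 0.0016
  = 758.73
Design effect: 1.91 × 758.73 = 1449.18.
Round up → n = 1450.

n = 1450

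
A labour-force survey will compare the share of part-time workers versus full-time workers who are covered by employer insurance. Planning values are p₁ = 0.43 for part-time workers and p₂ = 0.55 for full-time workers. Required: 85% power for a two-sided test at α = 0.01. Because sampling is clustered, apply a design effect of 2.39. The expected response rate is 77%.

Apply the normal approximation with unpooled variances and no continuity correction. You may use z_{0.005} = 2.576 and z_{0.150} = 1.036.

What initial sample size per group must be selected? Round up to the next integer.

n = (z_{α/2} + z_β)² · [p₁(1−p₁) + p₂(1−p₂)] / (p₁ − p₂)²
  = (2.576 + 1.036)² · (0.43·0.57 + 0.55·0.45) / (-0.12)²
  = (3.612)² · (0.2451 + 0.2475) / 0.0144
  = 13.0465 · 0.4926 / 0.0144
  = 446.30
Design effect: 2.39 × 446.30 = 1066.66.
Adjust for 77% response: 1066.66 / 0.77 = 1385.27.
Round up → n = 1386 per group.

n = 1386 per group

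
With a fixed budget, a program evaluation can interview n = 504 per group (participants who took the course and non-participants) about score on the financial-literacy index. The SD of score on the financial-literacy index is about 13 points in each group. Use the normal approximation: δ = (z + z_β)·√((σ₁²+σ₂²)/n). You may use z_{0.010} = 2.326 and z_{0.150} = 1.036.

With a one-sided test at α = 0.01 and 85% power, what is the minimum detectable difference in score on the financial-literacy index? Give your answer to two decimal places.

δ = (z_α + z_β) · √((σ₁²+σ₂²)/n)
  = (2.326 + 1.036) · √(338/504)
  = 3.362 · √0.67063
  = 3.362 · 0.8189
  = 2.7532

Minimum detectable difference ≈ 2.75 points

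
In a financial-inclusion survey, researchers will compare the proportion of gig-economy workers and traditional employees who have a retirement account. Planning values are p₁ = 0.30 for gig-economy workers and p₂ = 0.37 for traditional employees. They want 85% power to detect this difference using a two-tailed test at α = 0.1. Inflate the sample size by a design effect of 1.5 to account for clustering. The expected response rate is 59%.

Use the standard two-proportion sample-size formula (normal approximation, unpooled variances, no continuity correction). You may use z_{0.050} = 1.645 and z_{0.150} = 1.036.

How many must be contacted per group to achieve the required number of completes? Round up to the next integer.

n = 1653 per group

n = (z_{α/2} + z_β)² · [p₁(1−p₁) + p₂(1−p₂)] / (p₁ − p₂)²
  = (1.645 + 1.036)² · (0.30·0.70 + 0.37·0.63) / (-0.07)²
  = (2.681)² · (0.2100 + 0.2331) / 0.0049
  = 7.1878 · 0.4431 / 0.0049
  = 649.98
Design effect: 1.5 × 649.98 = 974.97.
Adjust for 59% response: 974.97 / 0.59 = 1652.49.
Round up → n = 1653 per group.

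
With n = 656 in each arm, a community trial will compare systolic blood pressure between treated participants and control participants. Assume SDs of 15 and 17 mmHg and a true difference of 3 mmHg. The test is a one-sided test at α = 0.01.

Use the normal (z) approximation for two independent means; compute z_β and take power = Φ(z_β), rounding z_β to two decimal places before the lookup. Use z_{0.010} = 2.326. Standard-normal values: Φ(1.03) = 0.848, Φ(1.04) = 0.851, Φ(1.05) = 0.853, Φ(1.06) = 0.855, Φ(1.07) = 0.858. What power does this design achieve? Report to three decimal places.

Power ≈ 0.855

z_β = δ·√(n/(σ₁²+σ₂²)) − z_α
    = 3 · √(656/514) − 2.326
    = 3 · 1.12972 − 2.326
    = 3.3892 − 2.326 = 1.0632 → 1.06
Power = Φ(1.06) = 0.855.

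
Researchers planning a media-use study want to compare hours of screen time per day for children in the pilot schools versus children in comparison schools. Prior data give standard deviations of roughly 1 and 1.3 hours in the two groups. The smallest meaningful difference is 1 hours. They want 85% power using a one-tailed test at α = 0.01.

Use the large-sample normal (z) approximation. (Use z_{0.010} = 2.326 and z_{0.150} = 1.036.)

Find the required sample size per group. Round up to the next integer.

n = (z_α + z_β)² · (σ₁² + σ₂²) / δ²
  = (2.326 + 1.036)² · (1² + 1.3² = 2.69) / 1²
  = 11.3030 · 2.69 / 1
  = 30.41
Round up → n = 31 per group.

n = 31 per group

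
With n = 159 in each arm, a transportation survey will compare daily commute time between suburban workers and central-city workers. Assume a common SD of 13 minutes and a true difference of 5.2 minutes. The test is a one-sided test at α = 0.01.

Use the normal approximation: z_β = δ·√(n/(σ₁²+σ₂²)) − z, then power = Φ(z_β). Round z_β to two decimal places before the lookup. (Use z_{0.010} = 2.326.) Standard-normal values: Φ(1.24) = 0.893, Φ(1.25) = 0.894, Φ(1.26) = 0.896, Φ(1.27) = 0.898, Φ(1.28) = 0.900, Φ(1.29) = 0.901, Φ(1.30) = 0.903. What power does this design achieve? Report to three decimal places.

z_β = δ·√(n/(σ₁²+σ₂²)) − z_α
    = 5.2 · √(159/338) − 2.326
    = 5.2 · 0.68587 − 2.326
    = 3.5665 − 2.326 = 1.2405 → 1.24
Power = Φ(1.24) = 0.893.

Power ≈ 0.893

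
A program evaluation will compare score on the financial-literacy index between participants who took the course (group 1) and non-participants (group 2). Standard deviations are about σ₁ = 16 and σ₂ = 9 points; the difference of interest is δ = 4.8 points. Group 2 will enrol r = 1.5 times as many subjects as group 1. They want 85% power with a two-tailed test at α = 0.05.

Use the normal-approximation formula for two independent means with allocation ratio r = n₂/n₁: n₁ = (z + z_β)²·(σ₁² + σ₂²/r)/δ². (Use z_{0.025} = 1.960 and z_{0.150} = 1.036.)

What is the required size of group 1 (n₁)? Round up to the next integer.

n₁ = 121

n₁ = (z_{α/2} + z_β)² · (σ₁² + σ₂²/r) / δ²
   = (1.960 + 1.036)² · (16² + 9²/1.5) / 4.8²
   = 8.9760 · (256 + 54) / 23.04
   = 8.9760 · 310 / 23.04
   = 120.77
Round up → n₁ = 121; n₂ = r·n₁ = 1.5 × 121 = 182.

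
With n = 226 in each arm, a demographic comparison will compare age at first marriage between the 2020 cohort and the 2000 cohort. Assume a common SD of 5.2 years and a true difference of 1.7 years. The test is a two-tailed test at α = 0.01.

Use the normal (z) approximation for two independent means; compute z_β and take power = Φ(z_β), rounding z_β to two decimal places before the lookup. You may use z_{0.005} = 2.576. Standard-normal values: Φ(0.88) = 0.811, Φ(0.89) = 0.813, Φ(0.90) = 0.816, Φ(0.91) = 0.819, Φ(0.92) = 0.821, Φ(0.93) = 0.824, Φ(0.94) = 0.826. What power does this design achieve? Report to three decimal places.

z_β = δ·√(n/(σ₁²+σ₂²)) − z_{α/2}
    = 1.7 · √(226/54.08) − 2.576
    = 1.7 · 2.04426 − 2.576
    = 3.4752 − 2.576 = 0.8992 → 0.90
Power = Φ(0.90) = 0.816.

Power ≈ 0.816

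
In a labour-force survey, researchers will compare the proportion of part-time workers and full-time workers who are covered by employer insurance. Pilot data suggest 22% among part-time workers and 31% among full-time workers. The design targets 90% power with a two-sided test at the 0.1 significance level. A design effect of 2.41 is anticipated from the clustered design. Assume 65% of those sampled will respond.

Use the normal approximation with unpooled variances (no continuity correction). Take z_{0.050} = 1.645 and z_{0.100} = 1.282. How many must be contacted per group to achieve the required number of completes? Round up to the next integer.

n = 1512 per group

n = (z_{α/2} + z_β)² · [p₁(1−p₁) + p₂(1−p₂)] / (p₁ − p₂)²
  = (1.645 + 1.282)² · (0.22·0.78 + 0.31·0.69) / (-0.09)²
  = (2.927)² · (0.1716 + 0.2139) / 0.0081
  = 8.5673 · 0.3855 / 0.0081
  = 407.74
Design effect: 2.41 × 407.74 = 982.66.
Adjust for 65% response: 982.66 / 0.65 = 1511.78.
Round up → n = 1512 per group.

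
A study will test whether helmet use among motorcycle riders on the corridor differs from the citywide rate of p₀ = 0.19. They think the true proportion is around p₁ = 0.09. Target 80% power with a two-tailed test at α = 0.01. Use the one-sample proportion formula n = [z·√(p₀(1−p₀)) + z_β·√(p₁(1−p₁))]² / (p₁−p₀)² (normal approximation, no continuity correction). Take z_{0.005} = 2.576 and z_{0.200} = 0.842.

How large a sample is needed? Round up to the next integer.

n = 157

n = [z_{α/2}·√(p₀q₀) + z_β·√(p₁q₁)]² / (p₁ − p₀)²
  = [2.576·√(0.19·0.81) + 0.842·√(0.09·0.91)]² / (-0.10)²
  = [2.576·0.3923 + 0.842·0.2862]² / 0.0100
  = [1.2515]² / 0.0100
  = 156.63
Round up → n = 157.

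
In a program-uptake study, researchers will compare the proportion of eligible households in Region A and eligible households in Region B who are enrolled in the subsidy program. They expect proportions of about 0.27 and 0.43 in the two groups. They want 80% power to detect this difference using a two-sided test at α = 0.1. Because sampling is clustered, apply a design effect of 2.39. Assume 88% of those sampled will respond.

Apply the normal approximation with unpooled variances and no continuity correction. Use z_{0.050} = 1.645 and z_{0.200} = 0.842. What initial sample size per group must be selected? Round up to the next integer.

n = 291 per group

n = (z_{α/2} + z_β)² · [p₁(1−p₁) + p₂(1−p₂)] / (p₁ − p₂)²
  = (1.645 + 0.842)² · (0.27·0.73 + 0.43·0.57) / (-0.16)²
  = (2.487)² · (0.1971 + 0.2451) / 0.0256
  = 6.1852 · 0.4422 / 0.0256
  = 106.84
Design effect: 2.39 × 106.84 = 255.35.
Adjust for 88% response: 255.35 / 0.88 = 290.17.
Round up → n = 291 per group.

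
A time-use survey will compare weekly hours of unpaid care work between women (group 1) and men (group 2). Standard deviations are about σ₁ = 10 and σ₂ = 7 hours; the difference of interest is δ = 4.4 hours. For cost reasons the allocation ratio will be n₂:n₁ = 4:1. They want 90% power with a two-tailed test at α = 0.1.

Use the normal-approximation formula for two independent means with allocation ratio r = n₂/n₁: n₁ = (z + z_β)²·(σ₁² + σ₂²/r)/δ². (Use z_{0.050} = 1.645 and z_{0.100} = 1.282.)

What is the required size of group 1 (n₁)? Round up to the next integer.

n₁ = (z_{α/2} + z_β)² · (σ₁² + σ₂²/r) / δ²
   = (1.645 + 1.282)² · (10² + 7²/4) / 4.4²
   = 8.5673 · (100 + 12.25) / 19.36
   = 8.5673 · 112.25 / 19.36
   = 49.67
Round up → n₁ = 50; n₂ = r·n₁ = 4 × 50 = 200.

n₁ = 50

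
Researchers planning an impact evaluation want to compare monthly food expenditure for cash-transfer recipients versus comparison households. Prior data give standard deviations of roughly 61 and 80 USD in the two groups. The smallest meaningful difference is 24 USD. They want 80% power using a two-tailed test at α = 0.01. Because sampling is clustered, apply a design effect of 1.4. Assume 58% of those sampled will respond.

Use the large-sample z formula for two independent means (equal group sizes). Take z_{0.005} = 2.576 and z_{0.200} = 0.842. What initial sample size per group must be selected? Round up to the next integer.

n = (z_{α/2} + z_β)² · (σ₁² + σ₂²) / δ²
  = (2.576 + 0.842)² · (61² + 80² = 10121) / 24²
  = 11.6827 · 10121 / 576
  = 205.28
Design effect: 1.4 × 205.28 = 287.39.
Adjust for 58% response: 287.39 / 0.58 = 495.50.
Round up → n = 496 per group.

n = 496 per group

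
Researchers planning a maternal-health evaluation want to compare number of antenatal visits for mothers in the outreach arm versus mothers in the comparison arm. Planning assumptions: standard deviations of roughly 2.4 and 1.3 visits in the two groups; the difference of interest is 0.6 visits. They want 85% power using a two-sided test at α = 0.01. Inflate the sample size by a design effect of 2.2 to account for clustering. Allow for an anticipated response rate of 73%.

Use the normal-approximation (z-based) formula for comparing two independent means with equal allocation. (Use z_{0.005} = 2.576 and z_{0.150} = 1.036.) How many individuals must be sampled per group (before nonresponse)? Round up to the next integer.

n = 814 per group

n = (z_{α/2} + z_β)² · (σ₁² + σ₂²) / δ²
  = (2.576 + 1.036)² · (2.4² + 1.3² = 7.45) / 0.6²
  = 13.0465 · 7.45 / 0.36
  = 269.99
Design effect: 2.2 × 269.99 = 593.98.
Adjust for 73% response: 593.98 / 0.73 = 813.67.
Round up → n = 814 per group.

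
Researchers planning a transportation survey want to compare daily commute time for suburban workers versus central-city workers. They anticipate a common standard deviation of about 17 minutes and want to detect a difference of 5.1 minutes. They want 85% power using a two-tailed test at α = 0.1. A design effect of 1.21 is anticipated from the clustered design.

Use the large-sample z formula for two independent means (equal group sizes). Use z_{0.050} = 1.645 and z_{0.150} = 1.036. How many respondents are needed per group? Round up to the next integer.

n = (z_{α/2} + z_β)² · (σ₁² + σ₂²) / δ²
  = (1.645 + 1.036)² · (2·17² = 578) / 5.1²
  = 7.1878 · 578 / 26.01
  = 159.73
Design effect: 1.21 × 159.73 = 193.27.
Round up → n = 194 per group.

n = 194 per group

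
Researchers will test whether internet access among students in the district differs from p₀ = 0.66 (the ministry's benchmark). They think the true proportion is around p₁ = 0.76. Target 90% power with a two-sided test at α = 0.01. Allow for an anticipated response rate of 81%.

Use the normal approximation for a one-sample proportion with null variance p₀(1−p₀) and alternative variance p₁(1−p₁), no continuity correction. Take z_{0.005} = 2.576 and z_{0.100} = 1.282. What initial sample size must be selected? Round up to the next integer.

n = 386

n = [z_{α/2}·√(p₀q₀) + z_β·√(p₁q₁)]² / (p₁ − p₀)²
  = [2.576·√(0.66·0.34) + 1.282·√(0.76·0.24)]² / (0.10)²
  = [2.576·0.4737 + 1.282·0.4271]² / 0.0100
  = [1.7678]² / 0.0100
  = 312.51
Adjust for 81% response: 312.51 / 0.81 = 385.81.
Round up → n = 386.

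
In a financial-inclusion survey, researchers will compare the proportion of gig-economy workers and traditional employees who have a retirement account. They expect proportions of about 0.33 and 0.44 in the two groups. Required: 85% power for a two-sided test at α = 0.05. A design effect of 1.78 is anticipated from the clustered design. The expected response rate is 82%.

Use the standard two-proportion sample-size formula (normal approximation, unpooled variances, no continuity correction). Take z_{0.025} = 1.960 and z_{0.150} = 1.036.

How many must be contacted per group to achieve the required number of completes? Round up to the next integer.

n = (z_{α/2} + z_β)² · [p₁(1−p₁) + p₂(1−p₂)] / (p₁ − p₂)²
  = (1.960 + 1.036)² · (0.33·0.67 + 0.44·0.56) / (-0.11)²
  = (2.996)² · (0.2211 + 0.2464) / 0.0121
  = 8.9760 · 0.4675 / 0.0121
  = 346.80
Design effect: 1.78 × 346.80 = 617.31.
Adjust for 82% response: 617.31 / 0.82 = 752.81.
Round up → n = 753 per group.

n = 753 per group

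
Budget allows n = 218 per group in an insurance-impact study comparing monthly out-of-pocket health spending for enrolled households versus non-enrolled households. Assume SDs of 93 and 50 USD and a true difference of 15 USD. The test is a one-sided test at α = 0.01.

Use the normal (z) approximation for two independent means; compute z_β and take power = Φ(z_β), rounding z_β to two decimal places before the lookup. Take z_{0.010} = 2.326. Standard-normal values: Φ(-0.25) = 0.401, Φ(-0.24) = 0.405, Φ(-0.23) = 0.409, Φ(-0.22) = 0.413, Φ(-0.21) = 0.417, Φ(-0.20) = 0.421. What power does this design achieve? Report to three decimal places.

Power ≈ 0.409

z_β = δ·√(n/(σ₁²+σ₂²)) − z_α
    = 15 · √(218/11149) − 2.326
    = 15 · 0.13983 − 2.326
    = 2.0975 − 2.326 = -0.2285 → -0.23
Power = Φ(-0.23) = 0.409.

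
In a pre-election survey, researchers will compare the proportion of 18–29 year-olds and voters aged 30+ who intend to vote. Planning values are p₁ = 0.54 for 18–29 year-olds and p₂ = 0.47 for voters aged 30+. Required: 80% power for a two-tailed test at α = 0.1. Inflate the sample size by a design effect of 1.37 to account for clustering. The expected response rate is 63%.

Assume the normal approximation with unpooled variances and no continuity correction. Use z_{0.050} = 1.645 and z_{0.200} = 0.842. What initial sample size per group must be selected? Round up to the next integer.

n = 1366 per group

n = (z_{α/2} + z_β)² · [p₁(1−p₁) + p₂(1−p₂)] / (p₁ − p₂)²
  = (1.645 + 0.842)² · (0.54·0.46 + 0.47·0.53) / (0.07)²
  = (2.487)² · (0.2484 + 0.2491) / 0.0049
  = 6.1852 · 0.4975 / 0.0049
  = 627.98
Design effect: 1.37 × 627.98 = 860.34.
Adjust for 63% response: 860.34 / 0.63 = 1365.62.
Round up → n = 1366 per group.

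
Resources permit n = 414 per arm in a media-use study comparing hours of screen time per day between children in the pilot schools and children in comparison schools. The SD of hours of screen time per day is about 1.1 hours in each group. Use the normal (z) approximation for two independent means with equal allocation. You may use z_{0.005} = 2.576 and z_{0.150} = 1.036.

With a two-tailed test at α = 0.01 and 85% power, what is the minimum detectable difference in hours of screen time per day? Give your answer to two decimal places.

δ = (z_{α/2} + z_β) · √((σ₁²+σ₂²)/n)
  = (2.576 + 1.036) · √(2.42/414)
  = 3.612 · √0.00585
  = 3.612 · 0.0765
  = 0.2762

Minimum detectable difference ≈ 0.28 hours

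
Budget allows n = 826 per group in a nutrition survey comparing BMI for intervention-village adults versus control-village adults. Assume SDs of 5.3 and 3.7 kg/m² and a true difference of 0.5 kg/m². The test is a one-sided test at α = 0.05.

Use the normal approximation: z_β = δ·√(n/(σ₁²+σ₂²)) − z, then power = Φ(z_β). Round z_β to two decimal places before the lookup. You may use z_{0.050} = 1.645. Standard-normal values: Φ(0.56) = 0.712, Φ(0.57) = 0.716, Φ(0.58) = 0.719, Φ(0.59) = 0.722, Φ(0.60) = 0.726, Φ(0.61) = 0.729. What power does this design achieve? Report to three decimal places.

z_β = δ·√(n/(σ₁²+σ₂²)) − z_α
    = 0.5 · √(826/41.78) − 1.645
    = 0.5 · 4.44637 − 1.645
    = 2.2232 − 1.645 = 0.5782 → 0.58
Power = Φ(0.58) = 0.719.

Power ≈ 0.719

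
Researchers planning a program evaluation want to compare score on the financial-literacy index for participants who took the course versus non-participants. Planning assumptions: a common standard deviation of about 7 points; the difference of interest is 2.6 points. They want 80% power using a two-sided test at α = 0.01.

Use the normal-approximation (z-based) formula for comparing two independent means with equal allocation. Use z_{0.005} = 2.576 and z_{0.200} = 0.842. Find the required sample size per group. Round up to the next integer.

n = 170 per group

n = (z_{α/2} + z_β)² · (σ₁² + σ₂²) / δ²
  = (2.576 + 0.842)² · (2·7² = 98) / 2.6²
  = 11.6827 · 98 / 6.76
  = 169.36
Round up → n = 170 per group.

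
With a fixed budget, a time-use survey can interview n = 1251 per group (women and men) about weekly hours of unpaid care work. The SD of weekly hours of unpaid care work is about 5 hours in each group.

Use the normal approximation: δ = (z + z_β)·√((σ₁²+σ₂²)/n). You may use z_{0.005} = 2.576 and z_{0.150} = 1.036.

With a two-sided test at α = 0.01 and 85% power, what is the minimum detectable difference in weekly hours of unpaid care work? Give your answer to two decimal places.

δ = (z_{α/2} + z_β) · √((σ₁²+σ₂²)/n)
  = (2.576 + 1.036) · √(50/1251)
  = 3.612 · √0.03997
  = 3.612 · 0.1999
  = 0.7221

Minimum detectable difference ≈ 0.72 hours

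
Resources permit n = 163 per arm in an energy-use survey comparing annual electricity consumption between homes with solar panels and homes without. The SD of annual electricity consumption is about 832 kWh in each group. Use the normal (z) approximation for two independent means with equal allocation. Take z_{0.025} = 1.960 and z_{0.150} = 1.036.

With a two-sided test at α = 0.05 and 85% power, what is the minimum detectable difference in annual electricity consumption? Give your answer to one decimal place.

δ = (z_{α/2} + z_β) · √((σ₁²+σ₂²)/n)
  = (1.960 + 1.036) · √(1384448/163)
  = 2.996 · √8493.5
  = 2.996 · 92.1604
  = 276.1127

Minimum detectable difference ≈ 276.1 kWh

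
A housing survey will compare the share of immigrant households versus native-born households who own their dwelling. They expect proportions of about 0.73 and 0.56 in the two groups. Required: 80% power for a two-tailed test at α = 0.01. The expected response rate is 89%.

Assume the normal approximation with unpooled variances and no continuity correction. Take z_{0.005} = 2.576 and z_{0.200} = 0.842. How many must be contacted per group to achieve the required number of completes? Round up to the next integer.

n = 202 per group

n = (z_{α/2} + z_β)² · [p₁(1−p₁) + p₂(1−p₂)] / (p₁ − p₂)²
  = (2.576 + 0.842)² · (0.73·0.27 + 0.56·0.44) / (0.17)²
  = (3.418)² · (0.1971 + 0.2464) / 0.0289
  = 11.6827 · 0.4435 / 0.0289
  = 179.28
Adjust for 89% response: 179.28 / 0.89 = 201.44.
Round up → n = 202 per group.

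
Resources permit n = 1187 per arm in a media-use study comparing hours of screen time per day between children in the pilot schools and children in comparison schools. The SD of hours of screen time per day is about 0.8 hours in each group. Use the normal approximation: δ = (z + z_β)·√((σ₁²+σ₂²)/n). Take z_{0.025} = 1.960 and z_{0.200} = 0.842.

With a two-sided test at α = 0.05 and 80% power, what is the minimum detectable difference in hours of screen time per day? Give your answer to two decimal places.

δ = (z_{α/2} + z_β) · √((σ₁²+σ₂²)/n)
  = (1.960 + 0.842) · √(1.28/1187)
  = 2.802 · √0.00108
  = 2.802 · 0.0328
  = 0.0920

Minimum detectable difference ≈ 0.09 hours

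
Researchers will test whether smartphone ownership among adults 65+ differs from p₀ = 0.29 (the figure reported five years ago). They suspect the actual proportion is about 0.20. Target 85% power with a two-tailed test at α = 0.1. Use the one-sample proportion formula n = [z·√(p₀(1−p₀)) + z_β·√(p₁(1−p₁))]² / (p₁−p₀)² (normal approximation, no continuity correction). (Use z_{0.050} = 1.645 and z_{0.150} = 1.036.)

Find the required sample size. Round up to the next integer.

n = [z_{α/2}·√(p₀q₀) + z_β·√(p₁q₁)]² / (p₁ − p₀)²
  = [1.645·√(0.29·0.71) + 1.036·√(0.20·0.80)]² / (-0.09)²
  = [1.645·0.4538 + 1.036·0.4000]² / 0.0081
  = [1.1608]² / 0.0081
  = 166.36
Round up → n = 167.

n = 167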